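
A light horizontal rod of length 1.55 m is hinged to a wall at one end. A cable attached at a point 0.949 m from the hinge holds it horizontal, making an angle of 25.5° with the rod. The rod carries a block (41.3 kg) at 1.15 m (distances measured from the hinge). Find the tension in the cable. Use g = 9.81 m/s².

Taking torques about the hinge:
Block: 41.3 × 9.81 = 405.2 N down at 1.15 m → arm 1.15 m, τ = 405.2 × 1.15 = 466 N·m clockwise.
Total clockwise load moment = 466 N·m.
The cable tension T acts at 0.949 m; only its component perpendicular to the rod, T sinθ, produces torque. sin 25.5° = 0.4305.
Setting net torque to zero: T × 0.949 × 0.4305 = 466 → T = 466 / 0.4085 = 1140 N.

T ≈ 1140 N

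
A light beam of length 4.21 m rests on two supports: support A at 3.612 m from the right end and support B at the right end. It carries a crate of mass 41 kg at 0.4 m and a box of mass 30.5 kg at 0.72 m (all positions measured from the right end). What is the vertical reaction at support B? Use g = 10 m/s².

R_B ≈ 609 N

About support A:
Crate: 41 × 10 = 410 N down at 0.4 m → arm 3.212 m, τ = 410 × 3.212 = 1317 N·m clockwise.
Box: 30.5 × 10 = 305 N down at 0.72 m → arm 2.892 m, τ = 305 × 2.892 = 882.1 N·m clockwise.
Net load moment about support A = 2199 N·m clockwise.
Reaction R at support B is upward at 0 m, arm 3.612 m → moment R × 3.612 counterclockwise.
For rotational equilibrium, R × 3.612 = 2199, so R = 609 N.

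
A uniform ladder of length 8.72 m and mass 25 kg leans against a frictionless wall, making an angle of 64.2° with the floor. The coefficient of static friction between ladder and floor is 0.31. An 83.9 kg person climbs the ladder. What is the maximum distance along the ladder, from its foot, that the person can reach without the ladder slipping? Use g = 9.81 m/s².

Choose the foot of the ladder as the axis so the floor normal and friction both act there and drop out.
Ladder weight 25×9.81 = 245.2 N acts at 4.36 m along the ladder; its horizontal arm is 4.36·cos64.2° = 1.898 m → τ = 465.4 N·m clockwise.
Person weight 83.9×9.81 = 823.1 N at distance d → arm d·cos64.2° → τ = 823.1·d·0.4352 clockwise.
Wall normal N at the top has arm L sinθ = 7.851 m counterclockwise, so Στ = 0 gives N·7.851 = 465.4 + 358.2·d.
ΣFy = 0 ⇒ N_floor = 1068 N, so the maximum friction is μ_s·N_floor = 0.31×1068 = 331.1 N. ΣFx = 0 ⇒ N_wall = f, so at the slipping point N = 331.1 N.
Substituting: 331.1×7.851 = 465.4 + 358.2·d ⇒ d = (2599 − 465.4) / 358.2 = 5.96 m.

d ≈ 5.96 m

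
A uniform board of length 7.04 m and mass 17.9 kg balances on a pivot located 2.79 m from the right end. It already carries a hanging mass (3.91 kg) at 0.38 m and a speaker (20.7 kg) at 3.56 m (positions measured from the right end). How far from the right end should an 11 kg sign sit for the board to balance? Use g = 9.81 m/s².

x ≈ 1.01 m from the right end

About the pivot (at 2.79 m from the right end):
Beam weight: 17.9 × 9.81 = 175.6 N down at 3.52 m → arm 0.73 m, τ = 175.6 × 0.73 = 128.2 N·m counterclockwise.
Hanging mass: 3.91 × 9.81 = 38.36 N down at 0.38 m → arm 2.41 m, τ = 38.36 × 2.41 = 92.45 N·m clockwise.
Speaker: 20.7 × 9.81 = 203.1 N down at 3.56 m → arm 0.77 m, τ = 203.1 × 0.77 = 156.4 N·m counterclockwise.
Net moment of existing loads = 192.1 N·m counterclockwise.
The sign weighs 11 × 9.81 = 107.9 N and must supply an equal clockwise moment, so its lever arm about the pivot is 192.1 / 107.9 = 1.78 m.
That puts it at 2.79 − 1.78 = 1.01 m from the right end.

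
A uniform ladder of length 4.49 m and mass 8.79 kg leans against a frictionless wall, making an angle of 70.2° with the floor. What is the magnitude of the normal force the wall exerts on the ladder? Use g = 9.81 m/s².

Sum moments about the foot of the ladder (the floor normal and friction both act there and drop out).
Ladder weight 8.79×9.81 = 86.23 N acts at 2.245 m along the ladder; its horizontal arm is 2.245·cos70.2° = 0.7605 m → τ = 65.58 N·m clockwise.
Wall normal N acts horizontally at the top; its moment arm is the height L sinθ = 4.49·sin70.2° = 4.225 m, counterclockwise.
Στ = 0 ⇒ N × 4.225 = 65.58 ⇒ N = 15.5 N.

N_wall ≈ 15.5 N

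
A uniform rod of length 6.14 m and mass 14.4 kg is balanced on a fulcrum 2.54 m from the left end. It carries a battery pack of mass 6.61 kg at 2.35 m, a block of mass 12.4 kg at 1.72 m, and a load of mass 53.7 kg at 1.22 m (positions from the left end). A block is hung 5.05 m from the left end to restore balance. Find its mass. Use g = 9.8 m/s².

m ≈ 29.8 kg

Choose the fulcrum (at 2.54 m from the left end) as the axis so the support reaction has zero arm there.
Beam weight: 14.4 × 9.8 = 141.1 N down at 3.07 m → arm 0.53 m, τ = 141.1 × 0.53 = 74.78 N·m clockwise.
Battery pack: 6.61 × 9.8 = 64.78 N down at 2.35 m → arm 0.19 m, τ = 64.78 × 0.19 = 12.31 N·m counterclockwise.
Block: 12.4 × 9.8 = 121.5 N down at 1.72 m → arm 0.82 m, τ = 121.5 × 0.82 = 99.63 N·m counterclockwise.
Load: 53.7 × 9.8 = 526.3 N down at 1.22 m → arm 1.32 m, τ = 526.3 × 1.32 = 694.7 N·m counterclockwise.
Net moment of known loads = 731.9 N·m counterclockwise.
An unknown mass m at 5.05 m has arm 2.51 m; its moment is m·g·2.51 clockwise.
Στ = 0 ⇒ m × 9.8 × 2.51 = 731.9 ⇒ m = 731.9 / (9.8 × 2.51) = 29.8 kg.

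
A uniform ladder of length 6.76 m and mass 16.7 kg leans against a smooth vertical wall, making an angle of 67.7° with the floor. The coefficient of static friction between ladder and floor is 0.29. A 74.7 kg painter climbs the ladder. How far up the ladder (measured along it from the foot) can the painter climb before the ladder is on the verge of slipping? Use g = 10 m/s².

d ≈ 5.09 m

Take moments about the foot of the ladder.
Ladder weight 16.7×10 = 167 N acts at 3.38 m along the ladder; its horizontal arm is 3.38·cos67.7° = 1.283 m → τ = 214.3 N·m clockwise.
Painter weight 74.7×10 = 747 N at distance d → arm d·cos67.7° → τ = 747·d·0.3795 clockwise.
Wall normal N at the top has arm L sinθ = 6.254 m counterclockwise, so Στ = 0 gives N·6.254 = 214.3 + 283.5·d.
ΣFy = 0 ⇒ N_floor = 914 N, so the maximum friction is μ_s·N_floor = 0.29×914 = 265.1 N. ΣFx = 0 ⇒ N_wall = f, so at the slipping point N = 265.1 N.
Substituting: 265.1×6.254 = 214.3 + 283.5·d ⇒ d = (1658 − 214.3) / 283.5 = 5.09 m.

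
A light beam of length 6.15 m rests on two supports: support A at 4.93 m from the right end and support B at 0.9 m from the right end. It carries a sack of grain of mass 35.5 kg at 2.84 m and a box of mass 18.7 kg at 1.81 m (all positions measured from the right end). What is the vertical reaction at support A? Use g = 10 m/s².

Taking torques about support B:
Sack of grain: 35.5 × 10 = 355 N down at 2.84 m → arm 1.94 m, τ = 355 × 1.94 = 688.7 N·m counterclockwise.
Box: 18.7 × 10 = 187 N down at 1.81 m → arm 0.91 m, τ = 187 × 0.91 = 170.2 N·m counterclockwise.
Net load moment about support B = 858.9 N·m counterclockwise.
Reaction R at support A is upward at 4.93 m, arm 4.03 m → moment R × 4.03 clockwise.
Balancing moments: R × 4.03 = 858.9, giving R = 213 N.

R_A ≈ 213 N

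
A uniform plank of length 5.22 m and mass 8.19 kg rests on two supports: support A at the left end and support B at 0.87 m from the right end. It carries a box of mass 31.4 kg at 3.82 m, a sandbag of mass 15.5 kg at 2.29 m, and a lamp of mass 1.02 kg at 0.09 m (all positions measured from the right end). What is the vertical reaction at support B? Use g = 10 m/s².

R_B ≈ 267 N

Take moments about support A.
Beam weight: 8.19 × 10 = 81.9 N down at 2.61 m → arm 2.61 m, τ = 81.9 × 2.61 = 213.8 N·m clockwise.
Box: 31.4 × 10 = 314 N down at 3.82 m → arm 1.4 m, τ = 314 × 1.4 = 439.6 N·m clockwise.
Sandbag: 15.5 × 10 = 155 N down at 2.29 m → arm 2.93 m, τ = 155 × 2.93 = 454.2 N·m clockwise.
Lamp: 1.02 × 10 = 10.2 N down at 0.09 m → arm 5.13 m, τ = 10.2 × 5.13 = 52.33 N·m clockwise.
Net load moment about support A = 1160 N·m clockwise.
Reaction R at support B is upward at 0.87 m, arm 4.35 m → moment R × 4.35 counterclockwise.
Balancing moments: R × 4.35 = 1160, giving R = 267 N.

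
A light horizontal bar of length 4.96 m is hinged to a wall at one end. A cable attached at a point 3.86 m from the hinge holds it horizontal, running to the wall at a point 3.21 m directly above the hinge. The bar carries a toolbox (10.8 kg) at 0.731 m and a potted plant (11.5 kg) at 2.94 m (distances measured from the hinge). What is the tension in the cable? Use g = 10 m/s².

Choose the hinge as the axis so the unknown hinge reaction has zero arm there.
Toolbox: 10.8 × 10 = 108 N down at 0.731 m → arm 0.731 m, τ = 108 × 0.731 = 78.95 N·m clockwise.
Potted plant: 11.5 × 10 = 115 N down at 2.94 m → arm 2.94 m, τ = 115 × 2.94 = 338.1 N·m clockwise.
Total clockwise load moment = 417.1 N·m.
The cable tension T acts at 3.86 m; only its component perpendicular to the bar, T sinθ, produces torque. sinθ = h/√(h²+d²) = 3.21/√(3.21²+3.86²) = 0.6394.
For rotational equilibrium, T × 3.86 × 0.6394 = 417.1, so T = 417.1 / 2.468 = 169 N.

T ≈ 169 N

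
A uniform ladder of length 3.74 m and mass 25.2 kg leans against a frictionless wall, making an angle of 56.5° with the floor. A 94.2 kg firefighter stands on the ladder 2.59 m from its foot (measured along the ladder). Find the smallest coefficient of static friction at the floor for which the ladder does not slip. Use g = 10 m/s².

μ_min ≈ 0.431

Choose the foot of the ladder as the axis so the floor normal and friction both act there and drop out.
Ladder weight 25.2×10 = 252 N acts at 1.87 m along the ladder; its horizontal arm is 1.87·cos56.5° = 1.032 m → τ = 260.1 N·m clockwise.
Firefighter: 94.2×10 = 942 N at 2.59 m → arm 1.43 m → τ = 1347 N·m clockwise.
Wall normal N acts horizontally at the top; its moment arm is the height L sinθ = 3.74·sin56.5° = 3.119 m, counterclockwise.
Στ = 0 ⇒ N × 3.119 = 1607 ⇒ N = 515.2 N.
ΣFx = 0 ⇒ f = N_wall = 515.2 N. ΣFy = 0 ⇒ N_floor = 1194 N.
μ_min = f / N_floor = 515.2 / 1194 = 0.431.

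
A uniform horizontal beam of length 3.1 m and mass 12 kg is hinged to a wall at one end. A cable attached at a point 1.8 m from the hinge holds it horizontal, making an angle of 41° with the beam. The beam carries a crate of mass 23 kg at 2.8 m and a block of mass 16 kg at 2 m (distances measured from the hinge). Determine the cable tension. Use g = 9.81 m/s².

Take moments about the hinge.
Beam weight: 12 × 9.81 = 117.7 N down at 1.55 m → arm 1.55 m, τ = 117.7 × 1.55 = 182.4 N·m clockwise.
Crate: 23 × 9.81 = 225.6 N down at 2.8 m → arm 2.8 m, τ = 225.6 × 2.8 = 631.7 N·m clockwise.
Block: 16 × 9.81 = 157 N down at 2 m → arm 2 m, τ = 157 × 2 = 314 N·m clockwise.
Total clockwise load moment = 1128 N·m.
The cable tension T acts at 1.8 m; only its component perpendicular to the beam, T sinθ, produces torque. sin 41° = 0.6561.
Balancing moments: T × 1.8 × 0.6561 = 1128, giving T = 1128 / 1.181 = 955 N.

T ≈ 955 N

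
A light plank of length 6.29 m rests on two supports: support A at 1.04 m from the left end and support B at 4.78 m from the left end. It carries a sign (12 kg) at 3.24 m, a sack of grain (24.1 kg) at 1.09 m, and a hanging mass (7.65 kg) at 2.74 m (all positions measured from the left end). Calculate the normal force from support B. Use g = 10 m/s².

Take moments about support A.
Sign: 12 × 10 = 120 N down at 3.24 m → arm 2.2 m, τ = 120 × 2.2 = 264 N·m clockwise.
Sack of grain: 24.1 × 10 = 241 N down at 1.09 m → arm 0.05 m, τ = 241 × 0.05 = 12.05 N·m clockwise.
Hanging mass: 7.65 × 10 = 76.5 N down at 2.74 m → arm 1.7 m, τ = 76.5 × 1.7 = 130 N·m clockwise.
Net load moment about support A = 406.1 N·m clockwise.
Reaction R at support B is upward at 4.78 m, arm 3.74 m → moment R × 3.74 counterclockwise.
For rotational equilibrium, R × 3.74 = 406.1, so R = 109 N.

R_B ≈ 109 N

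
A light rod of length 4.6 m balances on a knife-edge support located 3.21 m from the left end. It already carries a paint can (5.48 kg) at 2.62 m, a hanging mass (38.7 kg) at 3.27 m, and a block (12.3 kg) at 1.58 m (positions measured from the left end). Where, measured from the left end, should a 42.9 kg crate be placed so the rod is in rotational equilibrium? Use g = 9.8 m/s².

Taking torques about the knife-edge support (at 3.21 m from the left end):
Paint can: 5.48 × 9.8 = 53.7 N down at 2.62 m → arm 0.59 m, τ = 53.7 × 0.59 = 31.68 N·m counterclockwise.
Hanging mass: 38.7 × 9.8 = 379.3 N down at 3.27 m → arm 0.06 m, τ = 379.3 × 0.06 = 22.76 N·m clockwise.
Block: 12.3 × 9.8 = 120.5 N down at 1.58 m → arm 1.63 m, τ = 120.5 × 1.63 = 196.4 N·m counterclockwise.
Net moment of existing loads = 205.3 N·m counterclockwise.
The crate weighs 42.9 × 9.8 = 420.4 N and must supply an equal clockwise moment, so its lever arm about the knife-edge support is 205.3 / 420.4 = 0.488 m.
That puts it at 3.21 + 0.488 = 3.7 m from the left end.

x ≈ 3.7 m from the left end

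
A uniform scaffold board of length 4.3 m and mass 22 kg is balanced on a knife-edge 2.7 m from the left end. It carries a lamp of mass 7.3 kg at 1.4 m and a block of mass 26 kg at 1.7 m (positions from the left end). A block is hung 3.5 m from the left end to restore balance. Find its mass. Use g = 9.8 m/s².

m ≈ 59.5 kg

About the knife-edge (at 2.7 m from the left end):
Beam weight: 22 × 9.8 = 215.6 N down at 2.15 m → arm 0.55 m, τ = 215.6 × 0.55 = 118.6 N·m counterclockwise.
Lamp: 7.3 × 9.8 = 71.54 N down at 1.4 m → arm 1.3 m, τ = 71.54 × 1.3 = 93 N·m counterclockwise.
Block: 26 × 9.8 = 254.8 N down at 1.7 m → arm 1 m, τ = 254.8 × 1 = 254.8 N·m counterclockwise.
Net moment of known loads = 466.4 N·m counterclockwise.
An unknown mass m at 3.5 m has arm 0.8 m; its moment is m·g·0.8 clockwise.
Balancing moments: m × 9.8 × 0.8 = 466.4, giving m = 466.4 / (9.8 × 0.8) = 59.5 kg.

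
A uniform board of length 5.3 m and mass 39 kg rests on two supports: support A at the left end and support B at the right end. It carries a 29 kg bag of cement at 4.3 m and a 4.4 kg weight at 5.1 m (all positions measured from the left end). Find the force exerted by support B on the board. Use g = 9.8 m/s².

Choose support A as the axis so its reaction then has zero moment arm.
Beam weight: 39 × 9.8 = 382.2 N down at 2.65 m → arm 2.65 m, τ = 382.2 × 2.65 = 1013 N·m clockwise.
Bag of cement: 29 × 9.8 = 284.2 N down at 4.3 m → arm 4.3 m, τ = 284.2 × 4.3 = 1222 N·m clockwise.
Weight: 4.4 × 9.8 = 43.12 N down at 5.1 m → arm 5.1 m, τ = 43.12 × 5.1 = 219.9 N·m clockwise.
Net load moment about support A = 2455 N·m clockwise.
Reaction R at support B is upward at 5.3 m, arm 5.3 m → moment R × 5.3 counterclockwise.
Στ = 0 ⇒ R × 5.3 = 2455 ⇒ R = 463 N.

R_B ≈ 463 N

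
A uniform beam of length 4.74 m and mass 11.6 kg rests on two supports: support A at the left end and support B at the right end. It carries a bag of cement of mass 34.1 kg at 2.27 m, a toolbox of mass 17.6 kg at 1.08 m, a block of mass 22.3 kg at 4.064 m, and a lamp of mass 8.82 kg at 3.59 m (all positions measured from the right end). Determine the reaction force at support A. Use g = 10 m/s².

Taking torques about support B:
Beam weight: 11.6 × 10 = 116 N down at 2.37 m → arm 2.37 m, τ = 116 × 2.37 = 274.9 N·m counterclockwise.
Bag of cement: 34.1 × 10 = 341 N down at 2.27 m → arm 2.27 m, τ = 341 × 2.27 = 774.1 N·m counterclockwise.
Toolbox: 17.6 × 10 = 176 N down at 1.08 m → arm 1.08 m, τ = 176 × 1.08 = 190.1 N·m counterclockwise.
Block: 22.3 × 10 = 223 N down at 4.064 m → arm 4.064 m, τ = 223 × 4.064 = 906.3 N·m counterclockwise.
Lamp: 8.82 × 10 = 88.2 N down at 3.59 m → arm 3.59 m, τ = 88.2 × 3.59 = 316.6 N·m counterclockwise.
Net load moment about support B = 2462 N·m counterclockwise.
Reaction R at support A is upward at 4.74 m, arm 4.74 m → moment R × 4.74 clockwise.
Στ = 0 ⇒ R × 4.74 = 2462 ⇒ R = 519 N.

R_A ≈ 519 N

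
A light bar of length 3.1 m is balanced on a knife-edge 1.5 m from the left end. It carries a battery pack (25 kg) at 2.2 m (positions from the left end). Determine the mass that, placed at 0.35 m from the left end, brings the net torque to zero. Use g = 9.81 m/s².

Choose the knife-edge (at 1.5 m from the left end) as the axis so the support reaction has zero arm there.
Battery pack: 25 × 9.81 = 245.2 N down at 2.2 m → arm 0.7 m, τ = 245.2 × 0.7 = 171.6 N·m clockwise.
Net moment of known loads = 171.6 N·m clockwise.
An unknown mass m at 0.35 m has arm 1.15 m; its moment is m·g·1.15 counterclockwise.
Setting net torque to zero: m × 9.81 × 1.15 = 171.6 → m = 171.6 / (9.81 × 1.15) = 15.2 kg.

m ≈ 15.2 kg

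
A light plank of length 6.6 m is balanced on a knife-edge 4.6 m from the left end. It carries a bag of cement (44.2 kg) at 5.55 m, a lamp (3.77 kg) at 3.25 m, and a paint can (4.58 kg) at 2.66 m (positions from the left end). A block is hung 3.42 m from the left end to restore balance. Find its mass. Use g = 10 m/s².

Taking torques about the knife-edge (at 4.6 m from the left end):
Bag of cement: 44.2 × 10 = 442 N down at 5.55 m → arm 0.95 m, τ = 442 × 0.95 = 419.9 N·m clockwise.
Lamp: 3.77 × 10 = 37.7 N down at 3.25 m → arm 1.35 m, τ = 37.7 × 1.35 = 50.9 N·m counterclockwise.
Paint can: 4.58 × 10 = 45.8 N down at 2.66 m → arm 1.94 m, τ = 45.8 × 1.94 = 88.85 N·m counterclockwise.
Net moment of known loads = 280.1 N·m clockwise.
An unknown mass m at 3.42 m has arm 1.18 m; its moment is m·g·1.18 counterclockwise.
Setting net torque to zero: m × 10 × 1.18 = 280.1 → m = 280.1 / (10 × 1.18) = 23.7 kg.

m ≈ 23.7 kg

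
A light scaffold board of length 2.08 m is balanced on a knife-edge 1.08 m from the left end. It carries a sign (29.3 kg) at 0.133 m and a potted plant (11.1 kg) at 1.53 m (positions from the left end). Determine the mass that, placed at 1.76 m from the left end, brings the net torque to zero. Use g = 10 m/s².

m ≈ 33.5 kg

Take moments about the knife-edge (at 1.08 m from the left end).
Sign: 29.3 × 10 = 293 N down at 0.133 m → arm 0.947 m, τ = 293 × 0.947 = 277.5 N·m counterclockwise.
Potted plant: 11.1 × 10 = 111 N down at 1.53 m → arm 0.45 m, τ = 111 × 0.45 = 49.95 N·m clockwise.
Net moment of known loads = 227.6 N·m counterclockwise.
An unknown mass m at 1.76 m has arm 0.68 m; its moment is m·g·0.68 clockwise.
Balancing moments: m × 10 × 0.68 = 227.6, giving m = 227.6 / (10 × 0.68) = 33.5 kg.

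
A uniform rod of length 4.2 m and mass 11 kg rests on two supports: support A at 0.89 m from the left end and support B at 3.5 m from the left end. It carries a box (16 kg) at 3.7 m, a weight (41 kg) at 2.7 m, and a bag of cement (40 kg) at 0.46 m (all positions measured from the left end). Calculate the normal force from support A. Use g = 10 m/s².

Taking torques about support B:
Beam weight: 11 × 10 = 110 N down at 2.1 m → arm 1.4 m, τ = 110 × 1.4 = 154 N·m counterclockwise.
Box: 16 × 10 = 160 N down at 3.7 m → arm 0.2 m, τ = 160 × 0.2 = 32 N·m clockwise.
Weight: 41 × 10 = 410 N down at 2.7 m → arm 0.8 m, τ = 410 × 0.8 = 328 N·m counterclockwise.
Bag of cement: 40 × 10 = 400 N down at 0.46 m → arm 3.04 m, τ = 400 × 3.04 = 1216 N·m counterclockwise.
Net load moment about support B = 1666 N·m counterclockwise.
Reaction R at support A is upward at 0.89 m, arm 2.61 m → moment R × 2.61 clockwise.
For rotational equilibrium, R × 2.61 = 1666, so R = 638 N.

R_A ≈ 638 N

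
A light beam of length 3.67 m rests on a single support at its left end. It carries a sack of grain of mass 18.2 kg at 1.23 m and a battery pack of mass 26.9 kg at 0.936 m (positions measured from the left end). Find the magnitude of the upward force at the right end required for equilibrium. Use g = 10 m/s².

F ≈ 130 N

Taking torques about the left end:
Sack of grain: 18.2 × 10 = 182 N down at 1.23 m → arm 1.23 m, τ = 182 × 1.23 = 223.9 N·m clockwise.
Battery pack: 26.9 × 10 = 269 N down at 0.936 m → arm 0.936 m, τ = 269 × 0.936 = 251.8 N·m clockwise.
Net moment of the loads = 475.7 N·m clockwise.
The upward force F acts at the right end, arm 3.67 m, giving F × 3.67 counterclockwise.
Balancing moments: F × 3.67 = 475.7, giving F = 475.7 / 3.67 = 130 N.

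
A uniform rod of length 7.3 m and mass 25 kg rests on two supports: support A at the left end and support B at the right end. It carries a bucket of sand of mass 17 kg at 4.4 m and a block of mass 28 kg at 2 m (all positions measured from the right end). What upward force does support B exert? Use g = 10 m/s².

Taking torques about support A:
Beam weight: 25 × 10 = 250 N down at 3.65 m → arm 3.65 m, τ = 250 × 3.65 = 912.5 N·m clockwise.
Bucket of sand: 17 × 10 = 170 N down at 4.4 m → arm 2.9 m, τ = 170 × 2.9 = 493 N·m clockwise.
Block: 28 × 10 = 280 N down at 2 m → arm 5.3 m, τ = 280 × 5.3 = 1484 N·m clockwise.
Net load moment about support A = 2890 N·m clockwise.
Reaction R at support B is upward at 0 m, arm 7.3 m → moment R × 7.3 counterclockwise.
Balancing moments: R × 7.3 = 2890, giving R = 396 N.

R_B ≈ 396 N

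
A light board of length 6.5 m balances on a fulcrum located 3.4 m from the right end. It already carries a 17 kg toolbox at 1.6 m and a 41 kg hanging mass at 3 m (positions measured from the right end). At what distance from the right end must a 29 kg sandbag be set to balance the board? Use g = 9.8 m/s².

Take moments about the fulcrum (at 3.4 m from the right end).
Toolbox: 17 × 9.8 = 166.6 N down at 1.6 m → arm 1.8 m, τ = 166.6 × 1.8 = 299.9 N·m clockwise.
Hanging mass: 41 × 9.8 = 401.8 N down at 3 m → arm 0.4 m, τ = 401.8 × 0.4 = 160.7 N·m clockwise.
Net moment of existing loads = 460.6 N·m clockwise.
The sandbag weighs 29 × 9.8 = 284.2 N and must supply an equal counterclockwise moment, so its lever arm about the fulcrum is 460.6 / 284.2 = 1.62 m.
That puts it at 3.4 + 1.62 = 5.02 m from the right end.

x ≈ 5.02 m from the right end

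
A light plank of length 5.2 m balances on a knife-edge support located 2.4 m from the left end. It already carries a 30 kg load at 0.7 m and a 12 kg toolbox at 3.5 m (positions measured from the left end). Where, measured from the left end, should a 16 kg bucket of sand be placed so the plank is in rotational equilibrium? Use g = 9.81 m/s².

Taking torques about the knife-edge support (at 2.4 m from the left end):
Load: 30 × 9.81 = 294.3 N down at 0.7 m → arm 1.7 m, τ = 294.3 × 1.7 = 500.3 N·m counterclockwise.
Toolbox: 12 × 9.81 = 117.7 N down at 3.5 m → arm 1.1 m, τ = 117.7 × 1.1 = 129.5 N·m clockwise.
Net moment of existing loads = 370.8 N·m counterclockwise.
The bucket of sand weighs 16 × 9.81 = 157 N and must supply an equal clockwise moment, so its lever arm about the knife-edge support is 370.8 / 157 = 2.36 m.
That puts it at 2.4 + 2.36 = 4.76 m from the left end.

x ≈ 4.76 m from the left end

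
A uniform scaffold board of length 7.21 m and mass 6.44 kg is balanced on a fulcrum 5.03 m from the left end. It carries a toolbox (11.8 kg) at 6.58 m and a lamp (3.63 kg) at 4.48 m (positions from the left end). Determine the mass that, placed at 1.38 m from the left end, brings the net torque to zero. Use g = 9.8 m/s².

Choose the fulcrum (at 5.03 m from the left end) as the axis so the support reaction has zero arm there.
Beam weight: 6.44 × 9.8 = 63.11 N down at 3.605 m → arm 1.425 m, τ = 63.11 × 1.425 = 89.93 N·m counterclockwise.
Toolbox: 11.8 × 9.8 = 115.6 N down at 6.58 m → arm 1.55 m, τ = 115.6 × 1.55 = 179.2 N·m clockwise.
Lamp: 3.63 × 9.8 = 35.57 N down at 4.48 m → arm 0.55 m, τ = 35.57 × 0.55 = 19.56 N·m counterclockwise.
Net moment of known loads = 69.71 N·m clockwise.
An unknown mass m at 1.38 m has arm 3.65 m; its moment is m·g·3.65 counterclockwise.
For rotational equilibrium, m × 9.8 × 3.65 = 69.71, so m = 69.71 / (9.8 × 3.65) = 1.95 kg.

m ≈ 1.95 kg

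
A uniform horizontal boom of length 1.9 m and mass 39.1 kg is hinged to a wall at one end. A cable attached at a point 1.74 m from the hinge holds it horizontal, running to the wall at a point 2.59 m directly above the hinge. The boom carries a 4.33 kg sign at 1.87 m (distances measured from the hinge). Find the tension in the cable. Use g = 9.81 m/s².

T ≈ 307 N

Taking torques about the hinge:
Beam weight: 39.1 × 9.81 = 383.6 N down at 0.95 m → arm 0.95 m, τ = 383.6 × 0.95 = 364.4 N·m clockwise.
Sign: 4.33 × 9.81 = 42.48 N down at 1.87 m → arm 1.87 m, τ = 42.48 × 1.87 = 79.44 N·m clockwise.
Total clockwise load moment = 443.8 N·m.
The cable tension T acts at 1.74 m; only its component perpendicular to the boom, T sinθ, produces torque. sinθ = h/√(h²+d²) = 2.59/√(2.59²+1.74²) = 0.8301.
Balancing moments: T × 1.74 × 0.8301 = 443.8, giving T = 443.8 / 1.444 = 307 N.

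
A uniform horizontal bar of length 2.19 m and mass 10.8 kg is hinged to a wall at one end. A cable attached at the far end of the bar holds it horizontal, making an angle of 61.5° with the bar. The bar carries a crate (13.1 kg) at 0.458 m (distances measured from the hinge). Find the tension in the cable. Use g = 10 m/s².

T ≈ 92.6 N

About the hinge:
Beam weight: 10.8 × 10 = 108 N down at 1.095 m → arm 1.095 m, τ = 108 × 1.095 = 118.3 N·m clockwise.
Crate: 13.1 × 10 = 131 N down at 0.458 m → arm 0.458 m, τ = 131 × 0.458 = 60 N·m clockwise.
Total clockwise load moment = 178.3 N·m.
The cable tension T acts at 2.19 m; only its component perpendicular to the bar, T sinθ, produces torque. sin 61.5° = 0.8788.
For rotational equilibrium, T × 2.19 × 0.8788 = 178.3, so T = 178.3 / 1.925 = 92.6 N.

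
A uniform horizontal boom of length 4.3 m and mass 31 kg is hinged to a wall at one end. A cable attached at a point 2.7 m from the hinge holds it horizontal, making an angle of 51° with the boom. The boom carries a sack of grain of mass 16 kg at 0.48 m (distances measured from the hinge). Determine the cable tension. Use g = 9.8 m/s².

T ≈ 347 N

About the hinge:
Beam weight: 31 × 9.8 = 303.8 N down at 2.15 m → arm 2.15 m, τ = 303.8 × 2.15 = 653.2 N·m clockwise.
Sack of grain: 16 × 9.8 = 156.8 N down at 0.48 m → arm 0.48 m, τ = 156.8 × 0.48 = 75.26 N·m clockwise.
Total clockwise load moment = 728.5 N·m.
The cable tension T acts at 2.7 m; only its component perpendicular to the boom, T sinθ, produces torque. sin 51° = 0.7771.
Setting net torque to zero: T × 2.7 × 0.7771 = 728.5 → T = 728.5 / 2.098 = 347 N.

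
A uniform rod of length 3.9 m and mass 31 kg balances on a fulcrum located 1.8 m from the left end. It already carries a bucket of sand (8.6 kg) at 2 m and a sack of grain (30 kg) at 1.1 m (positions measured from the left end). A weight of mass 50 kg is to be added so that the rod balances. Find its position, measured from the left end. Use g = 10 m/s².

Choose the fulcrum (at 1.8 m from the left end) as the axis so the support reaction has zero arm there.
Beam weight: 31 × 10 = 310 N down at 1.95 m → arm 0.15 m, τ = 310 × 0.15 = 46.5 N·m clockwise.
Bucket of sand: 8.6 × 10 = 86 N down at 2 m → arm 0.2 m, τ = 86 × 0.2 = 17.2 N·m clockwise.
Sack of grain: 30 × 10 = 300 N down at 1.1 m → arm 0.7 m, τ = 300 × 0.7 = 210 N·m counterclockwise.
Net moment of existing loads = 146.3 N·m counterclockwise.
The weight weighs 50 × 10 = 500 N and must supply an equal clockwise moment, so its lever arm about the fulcrum is 146.3 / 500 = 0.293 m.
That puts it at 1.8 + 0.293 = 2.09 m from the left end.

x ≈ 2.09 m from the left end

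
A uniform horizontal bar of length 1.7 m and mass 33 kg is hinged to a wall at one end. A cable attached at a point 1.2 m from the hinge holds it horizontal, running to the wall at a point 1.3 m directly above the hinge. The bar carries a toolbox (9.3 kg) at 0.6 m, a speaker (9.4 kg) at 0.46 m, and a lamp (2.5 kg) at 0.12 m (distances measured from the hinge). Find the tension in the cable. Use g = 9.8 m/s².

Take moments about the hinge.
Beam weight: 33 × 9.8 = 323.4 N down at 0.85 m → arm 0.85 m, τ = 323.4 × 0.85 = 274.9 N·m clockwise.
Toolbox: 9.3 × 9.8 = 91.14 N down at 0.6 m → arm 0.6 m, τ = 91.14 × 0.6 = 54.68 N·m clockwise.
Speaker: 9.4 × 9.8 = 92.12 N down at 0.46 m → arm 0.46 m, τ = 92.12 × 0.46 = 42.38 N·m clockwise.
Lamp: 2.5 × 9.8 = 24.5 N down at 0.12 m → arm 0.12 m, τ = 24.5 × 0.12 = 2.94 N·m clockwise.
Total clockwise load moment = 374.9 N·m.
The cable tension T acts at 1.2 m; only its component perpendicular to the bar, T sinθ, produces torque. sinθ = h/√(h²+d²) = 1.3/√(1.3²+1.2²) = 0.7348.
Setting net torque to zero: T × 1.2 × 0.7348 = 374.9 → T = 374.9 / 0.8818 = 425 N.

T ≈ 425 N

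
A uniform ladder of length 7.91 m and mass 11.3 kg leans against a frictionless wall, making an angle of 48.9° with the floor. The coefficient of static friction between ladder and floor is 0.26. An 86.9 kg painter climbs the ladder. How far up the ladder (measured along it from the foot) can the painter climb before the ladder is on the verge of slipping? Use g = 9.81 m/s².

d ≈ 2.15 m

Choose the foot of the ladder as the axis so the floor normal and friction both act there and drop out.
Ladder weight 11.3×9.81 = 110.9 N acts at 3.955 m along the ladder; its horizontal arm is 3.955·cos48.9° = 2.6 m → τ = 288.3 N·m clockwise.
Painter weight 86.9×9.81 = 852.5 N at distance d → arm d·cos48.9° → τ = 852.5·d·0.6574 clockwise.
Wall normal N at the top has arm L sinθ = 5.961 m counterclockwise, so Στ = 0 gives N·5.961 = 288.3 + 560.4·d.
ΣFy = 0 ⇒ N_floor = 963.4 N, so the maximum friction is μ_s·N_floor = 0.26×963.4 = 250.5 N. ΣFx = 0 ⇒ N_wall = f, so at the slipping point N = 250.5 N.
Substituting: 250.5×5.961 = 288.3 + 560.4·d ⇒ d = (1493 − 288.3) / 560.4 = 2.15 m.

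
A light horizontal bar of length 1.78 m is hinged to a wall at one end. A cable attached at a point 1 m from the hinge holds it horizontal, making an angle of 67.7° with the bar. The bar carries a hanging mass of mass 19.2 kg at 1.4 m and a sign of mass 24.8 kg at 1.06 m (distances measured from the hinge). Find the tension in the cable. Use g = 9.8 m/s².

T ≈ 563 N

Choose the hinge as the axis so the unknown hinge reaction has zero arm there.
Hanging mass: 19.2 × 9.8 = 188.2 N down at 1.4 m → arm 1.4 m, τ = 188.2 × 1.4 = 263.5 N·m clockwise.
Sign: 24.8 × 9.8 = 243 N down at 1.06 m → arm 1.06 m, τ = 243 × 1.06 = 257.6 N·m clockwise.
Total clockwise load moment = 521.1 N·m.
The cable tension T acts at 1 m; only its component perpendicular to the bar, T sinθ, produces torque. sin 67.7° = 0.9252.
For rotational equilibrium, T × 1 × 0.9252 = 521.1, so T = 521.1 / 0.9252 = 563 N.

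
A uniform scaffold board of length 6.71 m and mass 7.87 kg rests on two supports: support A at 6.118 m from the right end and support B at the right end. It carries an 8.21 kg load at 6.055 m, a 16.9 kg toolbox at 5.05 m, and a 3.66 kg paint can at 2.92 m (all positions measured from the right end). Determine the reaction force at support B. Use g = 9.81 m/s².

Sum moments about support A (its reaction then has zero moment arm).
Beam weight: 7.87 × 9.81 = 77.2 N down at 3.355 m → arm 2.763 m, τ = 77.2 × 2.763 = 213.3 N·m clockwise.
Load: 8.21 × 9.81 = 80.54 N down at 6.055 m → arm 0.063 m, τ = 80.54 × 0.063 = 5.074 N·m clockwise.
Toolbox: 16.9 × 9.81 = 165.8 N down at 5.05 m → arm 1.068 m, τ = 165.8 × 1.068 = 177.1 N·m clockwise.
Paint can: 3.66 × 9.81 = 35.9 N down at 2.92 m → arm 3.198 m, τ = 35.9 × 3.198 = 114.8 N·m clockwise.
Net load moment about support A = 510.3 N·m clockwise.
Reaction R at support B is upward at 0 m, arm 6.118 m → moment R × 6.118 counterclockwise.
Balancing moments: R × 6.118 = 510.3, giving R = 83.4 N.

R_B ≈ 83.4 N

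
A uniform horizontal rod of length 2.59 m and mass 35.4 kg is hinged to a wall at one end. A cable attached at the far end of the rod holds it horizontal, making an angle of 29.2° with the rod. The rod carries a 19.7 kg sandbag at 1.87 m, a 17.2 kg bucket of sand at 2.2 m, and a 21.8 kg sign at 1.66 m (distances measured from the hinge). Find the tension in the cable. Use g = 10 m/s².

Sum moments about the hinge (the unknown hinge reaction has zero arm there).
Beam weight: 35.4 × 10 = 354 N down at 1.295 m → arm 1.295 m, τ = 354 × 1.295 = 458.4 N·m clockwise.
Sandbag: 19.7 × 10 = 197 N down at 1.87 m → arm 1.87 m, τ = 197 × 1.87 = 368.4 N·m clockwise.
Bucket of sand: 17.2 × 10 = 172 N down at 2.2 m → arm 2.2 m, τ = 172 × 2.2 = 378.4 N·m clockwise.
Sign: 21.8 × 10 = 218 N down at 1.66 m → arm 1.66 m, τ = 218 × 1.66 = 361.9 N·m clockwise.
Total clockwise load moment = 1567 N·m.
The cable tension T acts at 2.59 m; only its component perpendicular to the rod, T sinθ, produces torque. sin 29.2° = 0.4879.
Setting net torque to zero: T × 2.59 × 0.4879 = 1567 → T = 1567 / 1.264 = 1240 N.

T ≈ 1240 N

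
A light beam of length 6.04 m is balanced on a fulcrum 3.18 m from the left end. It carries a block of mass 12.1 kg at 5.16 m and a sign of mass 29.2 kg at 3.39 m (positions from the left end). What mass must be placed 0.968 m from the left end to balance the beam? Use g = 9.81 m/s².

About the fulcrum (at 3.18 m from the left end):
Block: 12.1 × 9.81 = 118.7 N down at 5.16 m → arm 1.98 m, τ = 118.7 × 1.98 = 235 N·m clockwise.
Sign: 29.2 × 9.81 = 286.5 N down at 3.39 m → arm 0.21 m, τ = 286.5 × 0.21 = 60.16 N·m clockwise.
Net moment of known loads = 295.2 N·m clockwise.
An unknown mass m at 0.968 m has arm 2.212 m; its moment is m·g·2.212 counterclockwise.
For rotational equilibrium, m × 9.81 × 2.212 = 295.2, so m = 295.2 / (9.81 × 2.212) = 13.6 kg.

m ≈ 13.6 kg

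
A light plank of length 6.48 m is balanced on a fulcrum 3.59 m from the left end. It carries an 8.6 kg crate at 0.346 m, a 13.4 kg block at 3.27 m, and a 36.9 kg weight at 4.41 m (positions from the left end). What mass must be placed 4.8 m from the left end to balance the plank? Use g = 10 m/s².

Taking torques about the fulcrum (at 3.59 m from the left end):
Crate: 8.6 × 10 = 86 N down at 0.346 m → arm 3.244 m, τ = 86 × 3.244 = 279 N·m counterclockwise.
Block: 13.4 × 10 = 134 N down at 3.27 m → arm 0.32 m, τ = 134 × 0.32 = 42.88 N·m counterclockwise.
Weight: 36.9 × 10 = 369 N down at 4.41 m → arm 0.82 m, τ = 369 × 0.82 = 302.6 N·m clockwise.
Net moment of known loads = 19.28 N·m counterclockwise.
An unknown mass m at 4.8 m has arm 1.21 m; its moment is m·g·1.21 clockwise.
Setting net torque to zero: m × 10 × 1.21 = 19.28 → m = 19.28 / (10 × 1.21) = 1.59 kg.

m ≈ 1.59 kg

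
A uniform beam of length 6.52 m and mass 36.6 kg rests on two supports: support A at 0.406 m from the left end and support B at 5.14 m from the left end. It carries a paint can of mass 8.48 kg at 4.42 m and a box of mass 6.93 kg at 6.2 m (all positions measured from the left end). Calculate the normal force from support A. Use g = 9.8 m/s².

R_A ≈ 140 N

Taking torques about support B:
Beam weight: 36.6 × 9.8 = 358.7 N down at 3.26 m → arm 1.88 m, τ = 358.7 × 1.88 = 674.4 N·m counterclockwise.
Paint can: 8.48 × 9.8 = 83.1 N down at 4.42 m → arm 0.72 m, τ = 83.1 × 0.72 = 59.83 N·m counterclockwise.
Box: 6.93 × 9.8 = 67.91 N down at 6.2 m → arm 1.06 m, τ = 67.91 × 1.06 = 71.98 N·m clockwise.
Net load moment about support B = 662.2 N·m counterclockwise.
Reaction R at support A is upward at 0.406 m, arm 4.734 m → moment R × 4.734 clockwise.
For rotational equilibrium, R × 4.734 = 662.2, so R = 140 N.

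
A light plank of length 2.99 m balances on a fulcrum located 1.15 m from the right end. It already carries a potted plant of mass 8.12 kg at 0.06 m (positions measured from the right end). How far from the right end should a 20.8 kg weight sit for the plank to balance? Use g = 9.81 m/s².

Sum moments about the fulcrum (at 1.15 m from the right end) (the support reaction has zero arm there).
Potted plant: 8.12 × 9.81 = 79.66 N down at 0.06 m → arm 1.09 m, τ = 79.66 × 1.09 = 86.83 N·m clockwise.
Net moment of existing loads = 86.83 N·m clockwise.
The weight weighs 20.8 × 9.81 = 204 N and must supply an equal counterclockwise moment, so its lever arm about the fulcrum is 86.83 / 204 = 0.426 m.
That puts it at 1.15 + 0.426 = 1.58 m from the right end.

x ≈ 1.58 m from the right end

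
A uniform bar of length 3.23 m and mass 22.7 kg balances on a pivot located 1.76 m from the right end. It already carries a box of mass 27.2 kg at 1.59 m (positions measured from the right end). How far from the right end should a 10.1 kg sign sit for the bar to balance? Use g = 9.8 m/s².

About the pivot (at 1.76 m from the right end):
Beam weight: 22.7 × 9.8 = 222.5 N down at 1.615 m → arm 0.145 m, τ = 222.5 × 0.145 = 32.26 N·m clockwise.
Box: 27.2 × 9.8 = 266.6 N down at 1.59 m → arm 0.17 m, τ = 266.6 × 0.17 = 45.32 N·m clockwise.
Net moment of existing loads = 77.58 N·m clockwise.
The sign weighs 10.1 × 9.8 = 98.98 N and must supply an equal counterclockwise moment, so its lever arm about the pivot is 77.58 / 98.98 = 0.784 m.
That puts it at 1.76 + 0.784 = 2.54 m from the right end.

x ≈ 2.54 m from the right end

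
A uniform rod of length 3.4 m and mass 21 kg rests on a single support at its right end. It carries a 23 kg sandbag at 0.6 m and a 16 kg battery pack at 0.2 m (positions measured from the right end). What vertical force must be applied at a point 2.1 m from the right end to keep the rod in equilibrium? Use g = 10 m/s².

F ≈ 251 N

Sum moments about the right end (the unknown pivot reaction has zero arm there).
Beam weight: 21 × 10 = 210 N down at 1.7 m → arm 1.7 m, τ = 210 × 1.7 = 357 N·m counterclockwise.
Sandbag: 23 × 10 = 230 N down at 0.6 m → arm 0.6 m, τ = 230 × 0.6 = 138 N·m counterclockwise.
Battery pack: 16 × 10 = 160 N down at 0.2 m → arm 0.2 m, τ = 160 × 0.2 = 32 N·m counterclockwise.
Net moment of the loads = 527 N·m counterclockwise.
The upward force F acts at a point 2.1 m from the right end, arm 2.1 m, giving F × 2.1 clockwise.
Στ = 0 ⇒ F × 2.1 = 527 ⇒ F = 527 / 2.1 = 251 N.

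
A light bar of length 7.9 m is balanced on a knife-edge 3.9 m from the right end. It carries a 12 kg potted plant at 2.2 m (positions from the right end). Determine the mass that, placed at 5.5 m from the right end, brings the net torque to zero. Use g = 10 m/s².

Taking torques about the knife-edge (at 3.9 m from the right end):
Potted plant: 12 × 10 = 120 N down at 2.2 m → arm 1.7 m, τ = 120 × 1.7 = 204 N·m clockwise.
Net moment of known loads = 204 N·m clockwise.
An unknown mass m at 5.5 m has arm 1.6 m; its moment is m·g·1.6 counterclockwise.
For rotational equilibrium, m × 10 × 1.6 = 204, so m = 204 / (10 × 1.6) = 12.8 kg.

m ≈ 12.8 kg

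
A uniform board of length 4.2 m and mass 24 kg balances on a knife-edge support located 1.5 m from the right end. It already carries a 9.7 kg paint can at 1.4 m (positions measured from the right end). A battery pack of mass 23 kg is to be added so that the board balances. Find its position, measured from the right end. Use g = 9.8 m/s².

About the knife-edge support (at 1.5 m from the right end):
Beam weight: 24 × 9.8 = 235.2 N down at 2.1 m → arm 0.6 m, τ = 235.2 × 0.6 = 141.1 N·m counterclockwise.
Paint can: 9.7 × 9.8 = 95.06 N down at 1.4 m → arm 0.1 m, τ = 95.06 × 0.1 = 9.506 N·m clockwise.
Net moment of existing loads = 131.6 N·m counterclockwise.
The battery pack weighs 23 × 9.8 = 225.4 N and must supply an equal clockwise moment, so its lever arm about the knife-edge support is 131.6 / 225.4 = 0.584 m.
That puts it at 1.5 − 0.584 = 0.916 m from the right end.

x ≈ 0.916 m from the right end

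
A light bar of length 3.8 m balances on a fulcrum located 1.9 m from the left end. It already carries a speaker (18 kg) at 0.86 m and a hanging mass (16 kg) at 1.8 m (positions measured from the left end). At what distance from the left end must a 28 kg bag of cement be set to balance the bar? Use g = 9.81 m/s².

x ≈ 2.63 m from the left end

About the fulcrum (at 1.9 m from the left end):
Speaker: 18 × 9.81 = 176.6 N down at 0.86 m → arm 1.04 m, τ = 176.6 × 1.04 = 183.7 N·m counterclockwise.
Hanging mass: 16 × 9.81 = 157 N down at 1.8 m → arm 0.1 m, τ = 157 × 0.1 = 15.7 N·m counterclockwise.
Net moment of existing loads = 199.4 N·m counterclockwise.
The bag of cement weighs 28 × 9.81 = 274.7 N and must supply an equal clockwise moment, so its lever arm about the fulcrum is 199.4 / 274.7 = 0.726 m.
That puts it at 1.9 + 0.726 = 2.63 m from the left end.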